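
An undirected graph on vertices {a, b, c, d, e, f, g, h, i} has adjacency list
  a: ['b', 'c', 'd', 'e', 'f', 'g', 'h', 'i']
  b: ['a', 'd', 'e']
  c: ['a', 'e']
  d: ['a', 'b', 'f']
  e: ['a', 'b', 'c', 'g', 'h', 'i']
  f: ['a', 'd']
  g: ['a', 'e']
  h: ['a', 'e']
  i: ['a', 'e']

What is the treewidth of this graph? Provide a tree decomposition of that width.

Each bag holds 3 vertices, so the decomposition has width 2, which upper-bounds the treewidth. Conversely, {a, d, f} is a clique of size 3, and the vertices of any clique must share a bag in every tree decomposition; so some bag has ≥ 3 vertices and tw(G) ≥ 2. Combining the bounds, tw(G) = 2.

Treewidth 2.
One such decomposition:
Bags: B1 = {a, e, g}  B2 = {a, e, h}  B3 = {a, b, e}  B4 = {a, b, d}  B5 = {a, d, f}  B6 = {a, e, i}  B7 = {a, c, e}
Tree: B1–B2, B2–B3, B3–B4, B4–B5, B3–B6, B6–B7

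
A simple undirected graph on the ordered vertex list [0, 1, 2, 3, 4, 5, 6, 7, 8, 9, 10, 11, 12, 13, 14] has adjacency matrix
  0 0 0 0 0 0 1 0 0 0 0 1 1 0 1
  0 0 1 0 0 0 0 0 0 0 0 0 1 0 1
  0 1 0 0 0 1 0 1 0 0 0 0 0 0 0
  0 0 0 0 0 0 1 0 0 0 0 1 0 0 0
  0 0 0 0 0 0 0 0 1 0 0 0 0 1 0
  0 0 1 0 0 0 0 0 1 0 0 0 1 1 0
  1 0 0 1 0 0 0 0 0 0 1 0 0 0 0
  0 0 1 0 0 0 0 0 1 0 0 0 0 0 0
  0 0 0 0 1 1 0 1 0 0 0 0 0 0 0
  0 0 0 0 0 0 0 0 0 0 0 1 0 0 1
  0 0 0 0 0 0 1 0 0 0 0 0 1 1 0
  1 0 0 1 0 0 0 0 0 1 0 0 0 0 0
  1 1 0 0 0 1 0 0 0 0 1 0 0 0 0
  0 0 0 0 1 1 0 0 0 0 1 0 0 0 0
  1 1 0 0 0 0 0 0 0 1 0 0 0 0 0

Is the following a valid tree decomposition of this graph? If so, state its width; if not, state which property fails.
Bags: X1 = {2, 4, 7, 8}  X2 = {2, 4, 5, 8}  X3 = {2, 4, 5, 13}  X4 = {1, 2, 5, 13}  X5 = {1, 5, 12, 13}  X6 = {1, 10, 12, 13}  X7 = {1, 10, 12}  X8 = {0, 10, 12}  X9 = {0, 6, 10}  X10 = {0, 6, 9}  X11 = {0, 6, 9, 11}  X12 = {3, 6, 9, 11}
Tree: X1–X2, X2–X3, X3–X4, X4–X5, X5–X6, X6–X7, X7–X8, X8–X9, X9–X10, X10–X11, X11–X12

A tree decomposition must satisfy three properties: every vertex lies in some bag; for every edge, both endpoints lie together in some bag; and for every vertex, the bags containing it form a connected subtree. Here vertex 14 appears in no bag, so the decomposition is invalid.

No — vertex 14 appears in no bag.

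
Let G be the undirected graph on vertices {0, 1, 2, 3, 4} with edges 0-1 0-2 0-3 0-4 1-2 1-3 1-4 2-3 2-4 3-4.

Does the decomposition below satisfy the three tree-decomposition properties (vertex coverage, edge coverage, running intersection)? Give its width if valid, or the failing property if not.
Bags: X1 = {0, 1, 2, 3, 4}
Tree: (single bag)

Every vertex of G appears in some bag (union = {0, 1, 2, 3, 4}); every edge is covered by a bag; and for each vertex v the set of bags containing v is connected in the bag tree. The decomposition is therefore valid. The largest bag has 5 vertices, so the width is 4.

Yes; width 4.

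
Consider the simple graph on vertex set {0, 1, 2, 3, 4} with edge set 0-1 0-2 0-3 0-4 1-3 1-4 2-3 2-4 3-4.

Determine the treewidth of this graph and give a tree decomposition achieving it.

Treewidth 3.
One such decomposition:
Bags: B1 = {0, 2, 3, 4}  B2 = {0, 1, 3, 4}
Tree: B1–B2

The largest bag has 4 vertices, giving width 3; this decomposition certifies tw(G) ≤ 3. On the other hand G contains the 4-clique {0, 1, 3, 4}. A clique must lie in a single bag of any decomposition, so no decomposition can have width below 3. Therefore the treewidth is 3.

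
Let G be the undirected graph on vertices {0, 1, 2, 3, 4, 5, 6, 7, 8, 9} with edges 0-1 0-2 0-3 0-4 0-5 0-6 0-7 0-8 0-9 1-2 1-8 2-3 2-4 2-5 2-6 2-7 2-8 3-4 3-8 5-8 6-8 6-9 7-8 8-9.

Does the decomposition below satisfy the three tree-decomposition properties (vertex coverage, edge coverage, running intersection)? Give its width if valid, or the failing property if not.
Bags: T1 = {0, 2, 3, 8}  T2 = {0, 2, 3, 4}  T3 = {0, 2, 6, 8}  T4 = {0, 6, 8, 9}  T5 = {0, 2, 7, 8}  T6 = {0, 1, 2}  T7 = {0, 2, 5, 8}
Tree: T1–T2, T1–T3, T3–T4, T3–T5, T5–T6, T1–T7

A tree decomposition must satisfy three properties: every vertex lies in some bag; for every edge, both endpoints lie together in some bag; and for every vertex, the bags containing it form a connected subtree. Here edge (8,1) lies in no bag, so the decomposition is invalid.

No — edge (8,1) lies in no bag.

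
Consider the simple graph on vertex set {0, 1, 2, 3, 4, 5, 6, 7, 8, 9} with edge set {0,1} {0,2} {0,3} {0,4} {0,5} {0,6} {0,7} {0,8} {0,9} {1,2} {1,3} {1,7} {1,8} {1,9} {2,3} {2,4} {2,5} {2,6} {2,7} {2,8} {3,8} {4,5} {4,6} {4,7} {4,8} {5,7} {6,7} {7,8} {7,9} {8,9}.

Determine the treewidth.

4

A width-4 tree decomposition is:
Bags: B1 = {0, 1, 2, 7, 8}  B2 = {0, 1, 7, 8, 9}  B3 = {0, 2, 4, 7, 8}  B4 = {0, 2, 4, 6, 7}  B5 = {0, 1, 2, 3, 8}  B6 = {0, 2, 4, 5, 7}
Tree: B1–B2, B1–B3, B3–B4, B1–B5, B4–B6
Each bag holds 5 vertices, so the decomposition has width 4, which upper-bounds the treewidth. For the lower bound, the 5 vertices {0, 1, 7, 8, 9} are pairwise adjacent, and any tree decomposition puts a clique entirely inside one bag — forcing width ≥ 4. The upper and lower bounds meet at 4, so that is the treewidth.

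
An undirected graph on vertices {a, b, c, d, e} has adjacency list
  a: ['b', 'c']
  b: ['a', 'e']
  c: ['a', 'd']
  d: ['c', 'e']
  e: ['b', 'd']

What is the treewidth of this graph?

2

A width-2 tree decomposition is:
Bags: B1 = {a, b, c}  B2 = {b, c, d}  B3 = {b, d, e}
Tree: B1–B2, B2–B3
The largest bag has 3 vertices, giving width 2; this decomposition certifies tw(G) ≤ 2. Since b–a–c–d–e–b is a cycle in G, G is not acyclic. Forests are exactly the graphs of treewidth ≤ 1, so tw(G) ≥ 2. The upper and lower bounds meet at 2, so that is the treewidth.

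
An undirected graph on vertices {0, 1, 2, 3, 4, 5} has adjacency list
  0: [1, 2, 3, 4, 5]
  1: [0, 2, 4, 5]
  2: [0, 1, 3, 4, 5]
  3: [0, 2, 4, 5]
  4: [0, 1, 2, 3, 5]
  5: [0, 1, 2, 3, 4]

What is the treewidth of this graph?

4

A width-4 tree decomposition is:
Bags: B1 = {0, 1, 2, 4, 5}  B2 = {0, 2, 3, 4, 5}
Tree: B1–B2
Each bag holds 5 vertices, so the decomposition has width 4, which upper-bounds the treewidth. For the lower bound, the 5 vertices {0, 1, 2, 4, 5} are pairwise adjacent, and any tree decomposition puts a clique entirely inside one bag — forcing width ≥ 4. Combining the bounds, tw(G) = 4.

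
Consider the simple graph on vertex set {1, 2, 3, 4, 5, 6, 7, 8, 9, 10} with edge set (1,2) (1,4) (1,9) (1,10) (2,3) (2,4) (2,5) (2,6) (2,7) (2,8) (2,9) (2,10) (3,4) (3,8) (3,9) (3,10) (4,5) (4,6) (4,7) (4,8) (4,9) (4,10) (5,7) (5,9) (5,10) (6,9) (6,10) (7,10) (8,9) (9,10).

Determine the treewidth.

4

A width-4 tree decomposition is:
Bags: B1 = {2, 3, 4, 9, 10}  B2 = {2, 3, 4, 8, 9}  B3 = {2, 4, 5, 9, 10}  B4 = {1, 2, 4, 9, 10}  B5 = {2, 4, 6, 9, 10}  B6 = {2, 4, 5, 7, 10}
Tree: B1–B2, B1–B3, B1–B4, B3–B5, B3–B6
Every bag has size at most 5, so the width is 5 − 1 = 4 and tw(G) ≤ 4. For the lower bound, the 5 vertices {2, 3, 4, 8, 9} are pairwise adjacent, and any tree decomposition puts a clique entirely inside one bag — forcing width ≥ 4. Combining the bounds, tw(G) = 4.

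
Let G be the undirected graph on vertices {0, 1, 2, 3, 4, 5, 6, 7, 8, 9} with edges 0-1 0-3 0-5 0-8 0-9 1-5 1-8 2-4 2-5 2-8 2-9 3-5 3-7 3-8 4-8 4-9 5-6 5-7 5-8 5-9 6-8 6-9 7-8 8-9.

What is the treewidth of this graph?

A width-3 tree decomposition is:
Bags: B1 = {2, 5, 8, 9}  B2 = {5, 6, 8, 9}  B3 = {2, 4, 8, 9}  B4 = {0, 5, 8, 9}  B5 = {0, 3, 5, 8}  B6 = {3, 5, 7, 8}  B7 = {0, 1, 5, 8}
Tree: B1–B2, B1–B3, B1–B4, B4–B5, B5–B6, B5–B7
Every bag has size at most 4, so the width is 4 − 1 = 3 and tw(G) ≤ 3. On the other hand G contains the 4-clique {2, 4, 8, 9}. A clique must lie in a single bag of any decomposition, so no decomposition can have width below 3. Hence tw(G) = 3 exactly.

3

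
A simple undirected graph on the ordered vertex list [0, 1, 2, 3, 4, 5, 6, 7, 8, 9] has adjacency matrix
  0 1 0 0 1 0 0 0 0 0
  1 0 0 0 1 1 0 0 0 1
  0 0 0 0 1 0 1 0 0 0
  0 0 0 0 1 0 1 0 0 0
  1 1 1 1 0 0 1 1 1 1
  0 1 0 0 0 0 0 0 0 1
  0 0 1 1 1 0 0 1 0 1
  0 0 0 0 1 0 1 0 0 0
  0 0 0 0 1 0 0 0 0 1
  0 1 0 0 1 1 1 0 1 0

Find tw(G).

2

A width-2 tree decomposition is:
Bags: B1 = {4, 8, 9}  B2 = {1, 4, 9}  B3 = {1, 5, 9}  B4 = {4, 6, 9}  B5 = {4, 6, 7}  B6 = {3, 4, 6}  B7 = {0, 1, 4}  B8 = {2, 4, 6}
Tree: B1–B2, B2–B3, B2–B4, B4–B5, B4–B6, B2–B7, B6–B8
Every bag has size at most 3, so the width is 3 − 1 = 2 and tw(G) ≤ 2. Conversely, {0, 1, 4} is a clique of size 3, and the vertices of any clique must share a bag in every tree decomposition; so some bag has ≥ 3 vertices and tw(G) ≥ 2. The upper and lower bounds meet at 2, so that is the treewidth.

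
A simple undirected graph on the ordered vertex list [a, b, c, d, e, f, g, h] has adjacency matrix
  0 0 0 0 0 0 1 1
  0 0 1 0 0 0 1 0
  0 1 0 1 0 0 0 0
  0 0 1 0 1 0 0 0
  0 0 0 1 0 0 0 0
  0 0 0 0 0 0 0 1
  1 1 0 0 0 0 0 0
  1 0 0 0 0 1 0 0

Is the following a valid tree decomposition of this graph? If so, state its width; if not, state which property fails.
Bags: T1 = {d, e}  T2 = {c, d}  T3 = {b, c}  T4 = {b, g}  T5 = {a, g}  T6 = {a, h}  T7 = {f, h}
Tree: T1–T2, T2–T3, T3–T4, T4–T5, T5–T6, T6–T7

Yes; width 1.

Every vertex of G appears in some bag (union = {a, b, c, d, e, f, g, h}); every edge is covered by a bag; and for each vertex v the set of bags containing v is connected in the bag tree. The decomposition is therefore valid. The largest bag has 2 vertices, so the width is 1.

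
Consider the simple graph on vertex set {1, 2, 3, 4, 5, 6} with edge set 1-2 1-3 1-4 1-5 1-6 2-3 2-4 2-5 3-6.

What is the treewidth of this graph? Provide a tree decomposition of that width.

The largest bag has 3 vertices, giving width 2; this decomposition certifies tw(G) ≤ 2. For the lower bound, the 3 vertices {1, 2, 3} are pairwise adjacent, and any tree decomposition puts a clique entirely inside one bag — forcing width ≥ 2. Hence tw(G) = 2 exactly.

Treewidth 2.
Bags: B1 = {1, 2, 4}  B2 = {1, 2, 5}  B3 = {1, 2, 3}  B4 = {1, 3, 6}
Tree: B1–B2, B2–B3, B3–B4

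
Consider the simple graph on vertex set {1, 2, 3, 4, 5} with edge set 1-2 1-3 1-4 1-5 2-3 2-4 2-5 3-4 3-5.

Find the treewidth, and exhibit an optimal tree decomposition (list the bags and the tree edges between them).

Treewidth 3.
One such decomposition:
Bags: B1 = {1, 2, 3, 4}  B2 = {1, 2, 3, 5}
Tree: B1–B2

The largest bag has 4 vertices, giving width 3; this decomposition certifies tw(G) ≤ 3. On the other hand G contains the 4-clique {1, 2, 3, 4}. A clique must lie in a single bag of any decomposition, so no decomposition can have width below 3. Combining the bounds, tw(G) = 3.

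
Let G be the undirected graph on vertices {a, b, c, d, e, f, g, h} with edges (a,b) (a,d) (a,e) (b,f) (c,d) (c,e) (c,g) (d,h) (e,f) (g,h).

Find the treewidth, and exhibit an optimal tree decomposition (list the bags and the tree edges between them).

Every bag has size at most 3, so the width is 3 − 1 = 2 and tw(G) ≤ 2. For the lower bound, G contains the cycle f–b–a–e–f, so G is not a forest; only forests have treewidth ≤ 1, hence tw(G) ≥ 2. Hence tw(G) = 2 exactly.

Treewidth 2.
One optimal decomposition is:
Bags: B1 = {b, e, f}  B2 = {a, b, e}  B3 = {a, c, e}  B4 = {a, c, d}  B5 = {c, d, g}  B6 = {d, g, h}
Tree: B1–B2, B2–B3, B3–B4, B4–B5, B5–B6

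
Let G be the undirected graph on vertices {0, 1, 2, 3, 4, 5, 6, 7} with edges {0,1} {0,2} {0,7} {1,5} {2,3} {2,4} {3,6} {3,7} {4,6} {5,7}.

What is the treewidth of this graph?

2

A width-2 tree decomposition is:
Bags: B1 = {0, 1, 5}  B2 = {0, 5, 7}  B3 = {0, 2, 7}  B4 = {2, 3, 7}  B5 = {2, 3, 4}  B6 = {3, 4, 6}
Tree: B1–B2, B2–B3, B3–B4, B4–B5, B5–B6
Every bag has size at most 3, so the width is 3 − 1 = 2 and tw(G) ≤ 2. Since 1–5–7–0–1 is a cycle in G, G is not acyclic. Forests are exactly the graphs of treewidth ≤ 1, so tw(G) ≥ 2. Combining the bounds, tw(G) = 2.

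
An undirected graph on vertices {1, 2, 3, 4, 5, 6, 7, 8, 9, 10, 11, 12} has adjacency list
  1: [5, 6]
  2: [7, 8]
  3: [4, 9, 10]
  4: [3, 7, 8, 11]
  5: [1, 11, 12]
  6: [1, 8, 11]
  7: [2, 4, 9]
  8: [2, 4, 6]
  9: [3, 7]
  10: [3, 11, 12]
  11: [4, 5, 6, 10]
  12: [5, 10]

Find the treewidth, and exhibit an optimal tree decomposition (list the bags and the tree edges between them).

The largest bag has 4 vertices, giving width 3; this decomposition certifies tw(G) ≤ 3. For the lower bound: the 4 vertex sets {1,5,12}, {6}, {11}, {3,4,8,10} are disjoint, each induces a connected subgraph, and every pair is joined by at least one edge of G. Contracting each set to a single vertex therefore yields K_{4} as a minor, and since treewidth is minor-monotone, tw(G) ≥ tw(K_{4}) = 3. Therefore the treewidth is 3.

Treewidth 3.
One such decomposition:
Bags: B1 = {1, 5, 6, 12}  B2 = {5, 6, 11, 12}  B3 = {6, 10, 11, 12}  B4 = {6, 8, 10, 11}  B5 = {4, 8, 10, 11}  B6 = {3, 4, 8, 10}  B7 = {2, 3, 4, 8}  B8 = {2, 3, 4, 7}  B9 = {2, 3, 7, 9}
Tree: B1–B2, B2–B3, B3–B4, B4–B5, B5–B6, B6–B7, B7–B8, B8–B9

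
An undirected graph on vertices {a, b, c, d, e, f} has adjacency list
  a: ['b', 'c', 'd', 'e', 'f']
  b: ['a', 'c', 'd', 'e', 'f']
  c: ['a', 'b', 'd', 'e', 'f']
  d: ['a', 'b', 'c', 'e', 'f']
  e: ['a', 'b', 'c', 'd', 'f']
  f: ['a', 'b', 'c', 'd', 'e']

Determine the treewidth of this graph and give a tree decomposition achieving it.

Treewidth 5.
One such decomposition:
Bags: B1 = {a, b, c, d, e, f}
Tree: (single bag)

With just one bag of size 6, the width is 6 − 1 = 5, so tw(G) ≤ 5. Conversely, {a, b, c, d, e, f} is a clique of size 6, and the vertices of any clique must share a bag in every tree decomposition; so some bag has ≥ 6 vertices and tw(G) ≥ 5. The upper and lower bounds meet at 5, so that is the treewidth.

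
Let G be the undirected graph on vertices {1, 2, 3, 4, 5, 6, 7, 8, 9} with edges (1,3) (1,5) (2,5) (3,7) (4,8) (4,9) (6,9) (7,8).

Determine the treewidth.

1

A width-1 tree decomposition is:
Bags: B1 = {2, 5}  B2 = {1, 5}  B3 = {1, 3}  B4 = {3, 7}  B5 = {7, 8}  B6 = {4, 8}  B7 = {4, 9}  B8 = {6, 9}
Tree: B1–B2, B2–B3, B3–B4, B4–B5, B5–B6, B6–B7, B7–B8
The largest bag has 2 vertices, giving width 1; this decomposition certifies tw(G) ≤ 1. G has an edge, so its treewidth is at least 1. Hence tw(G) = 1 exactly.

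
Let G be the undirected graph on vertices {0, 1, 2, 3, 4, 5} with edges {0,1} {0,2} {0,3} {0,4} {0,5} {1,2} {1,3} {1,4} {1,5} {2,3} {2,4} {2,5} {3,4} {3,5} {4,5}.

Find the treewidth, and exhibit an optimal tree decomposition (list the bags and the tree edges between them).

A single bag containing all 6 vertices is trivially a valid decomposition of width 5. On the other hand G contains the 6-clique {0, 1, 2, 3, 4, 5}. A clique must lie in a single bag of any decomposition, so no decomposition can have width below 5. The upper and lower bounds meet at 5, so that is the treewidth.

Treewidth 5.
One such decomposition:
Bags: B1 = {0, 1, 2, 3, 4, 5}
Tree: (single bag)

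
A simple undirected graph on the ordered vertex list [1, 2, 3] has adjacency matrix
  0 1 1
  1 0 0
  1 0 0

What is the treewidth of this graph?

A width-1 tree decomposition is:
Bags: B1 = {1, 3}  B2 = {1, 2}
Tree: B1–B2
Each bag holds 2 vertices, so the decomposition has width 1, which upper-bounds the treewidth. Since G has at least one edge (e.g. 1–3), it is not an edgeless graph, so tw(G) ≥ 1. Combining the bounds, tw(G) = 1.

1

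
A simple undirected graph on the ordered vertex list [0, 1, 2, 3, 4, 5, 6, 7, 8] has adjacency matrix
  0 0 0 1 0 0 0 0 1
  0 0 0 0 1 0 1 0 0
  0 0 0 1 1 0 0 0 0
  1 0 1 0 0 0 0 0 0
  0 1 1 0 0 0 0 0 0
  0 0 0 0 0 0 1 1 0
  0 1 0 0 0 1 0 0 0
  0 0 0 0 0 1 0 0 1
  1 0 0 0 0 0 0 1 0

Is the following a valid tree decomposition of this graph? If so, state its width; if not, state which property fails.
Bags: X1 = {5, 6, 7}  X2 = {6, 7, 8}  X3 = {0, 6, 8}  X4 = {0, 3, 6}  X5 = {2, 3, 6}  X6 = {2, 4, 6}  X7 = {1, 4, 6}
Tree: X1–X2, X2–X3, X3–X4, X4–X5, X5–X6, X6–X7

Yes; width 2.

Every vertex of G appears in some bag (union = {0, 1, 2, 3, 4, 5, 6, 7, 8}); every edge is covered by a bag; and for each vertex v the set of bags containing v is connected in the bag tree. The decomposition is therefore valid. The largest bag has 3 vertices, so the width is 2.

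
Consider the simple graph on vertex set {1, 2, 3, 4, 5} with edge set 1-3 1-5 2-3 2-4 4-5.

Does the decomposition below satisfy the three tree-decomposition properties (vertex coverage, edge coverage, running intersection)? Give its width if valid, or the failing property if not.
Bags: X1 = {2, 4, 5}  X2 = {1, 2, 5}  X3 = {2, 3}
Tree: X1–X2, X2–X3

A tree decomposition must satisfy three properties: every vertex lies in some bag; for every edge, both endpoints lie together in some bag; and for every vertex, the bags containing it form a connected subtree. Here edge (1,3) lies in no bag, so the decomposition is invalid.

No — edge (1,3) lies in no bag.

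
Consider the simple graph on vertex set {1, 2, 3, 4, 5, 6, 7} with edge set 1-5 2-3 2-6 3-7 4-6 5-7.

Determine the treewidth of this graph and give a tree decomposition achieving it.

Treewidth 1.
One such decomposition:
Bags: B1 = {4, 6}  B2 = {2, 6}  B3 = {2, 3}  B4 = {3, 7}  B5 = {5, 7}  B6 = {1, 5}
Tree: B1–B2, B2–B3, B3–B4, B4–B5, B5–B6

Each bag holds 2 vertices, so the decomposition has width 1, which upper-bounds the treewidth. Since G has at least one edge (e.g. 4–6), it is not an edgeless graph, so tw(G) ≥ 1. Therefore the treewidth is 1.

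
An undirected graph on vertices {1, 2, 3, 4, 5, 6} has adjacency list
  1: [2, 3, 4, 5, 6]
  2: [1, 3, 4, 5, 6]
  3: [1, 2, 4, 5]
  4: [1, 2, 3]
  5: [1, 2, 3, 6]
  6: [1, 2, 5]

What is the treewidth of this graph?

3

A width-3 tree decomposition is:
Bags: B1 = {1, 2, 3, 5}  B2 = {1, 2, 5, 6}  B3 = {1, 2, 3, 4}
Tree: B1–B2, B1–B3
Every bag has size at most 4, so the width is 4 − 1 = 3 and tw(G) ≤ 3. For the lower bound, the 4 vertices {1, 2, 3, 4} are pairwise adjacent, and any tree decomposition puts a clique entirely inside one bag — forcing width ≥ 3. The upper and lower bounds meet at 3, so that is the treewidth.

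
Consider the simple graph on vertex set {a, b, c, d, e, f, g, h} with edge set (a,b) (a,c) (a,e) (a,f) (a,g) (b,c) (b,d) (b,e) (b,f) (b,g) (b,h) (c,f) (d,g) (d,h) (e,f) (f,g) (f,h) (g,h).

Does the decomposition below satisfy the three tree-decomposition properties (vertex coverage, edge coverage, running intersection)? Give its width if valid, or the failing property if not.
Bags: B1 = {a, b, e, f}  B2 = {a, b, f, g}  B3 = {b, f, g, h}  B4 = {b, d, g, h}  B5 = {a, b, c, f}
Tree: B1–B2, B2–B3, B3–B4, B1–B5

Every vertex of G appears in some bag (union = {a, b, c, d, e, f, g, h}); every edge is covered by a bag; and for each vertex v the set of bags containing v is connected in the bag tree. The decomposition is therefore valid. The largest bag has 4 vertices, so the width is 3.

Yes; width 3.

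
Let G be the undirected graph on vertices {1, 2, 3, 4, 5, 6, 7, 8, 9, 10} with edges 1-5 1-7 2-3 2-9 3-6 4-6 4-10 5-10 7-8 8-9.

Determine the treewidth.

A width-2 tree decomposition is:
Bags: B1 = {2, 3, 9}  B2 = {3, 8, 9}  B3 = {3, 7, 8}  B4 = {1, 3, 7}  B5 = {1, 3, 5}  B6 = {3, 5, 10}  B7 = {3, 4, 10}  B8 = {3, 4, 6}
Tree: B1–B2, B2–B3, B3–B4, B4–B5, B5–B6, B6–B7, B7–B8
The largest bag has 3 vertices, giving width 2; this decomposition certifies tw(G) ≤ 2. For the lower bound, G contains the cycle 3–2–9–8–7–1–5–10–4–6–3, so G is not a forest; only forests have treewidth ≤ 1, hence tw(G) ≥ 2. Combining the bounds, tw(G) = 2.

2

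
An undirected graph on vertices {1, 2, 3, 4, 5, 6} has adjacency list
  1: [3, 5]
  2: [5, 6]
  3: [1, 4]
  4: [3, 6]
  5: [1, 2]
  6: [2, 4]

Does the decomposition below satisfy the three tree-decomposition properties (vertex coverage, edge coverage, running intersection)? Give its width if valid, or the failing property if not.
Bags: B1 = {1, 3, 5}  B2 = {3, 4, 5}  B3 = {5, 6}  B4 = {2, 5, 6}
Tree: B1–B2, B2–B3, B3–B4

A tree decomposition must satisfy three properties: every vertex lies in some bag; for every edge, both endpoints lie together in some bag; and for every vertex, the bags containing it form a connected subtree. Here edge (4,6) lies in no bag, so the decomposition is invalid.

No — edge (4,6) lies in no bag.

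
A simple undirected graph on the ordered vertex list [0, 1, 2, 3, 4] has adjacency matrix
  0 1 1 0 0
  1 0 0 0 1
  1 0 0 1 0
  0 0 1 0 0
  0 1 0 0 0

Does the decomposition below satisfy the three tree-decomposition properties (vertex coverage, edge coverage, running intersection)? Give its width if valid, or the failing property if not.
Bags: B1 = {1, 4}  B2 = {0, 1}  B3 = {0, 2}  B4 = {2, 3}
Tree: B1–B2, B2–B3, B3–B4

Yes; width 1.

Checking the three conditions: (i) the bags cover all of {0, 1, 2, 3, 4}; (ii) for each edge, some bag contains both endpoints; (iii) the bags containing any fixed vertex form a subtree. All hold, so the decomposition is valid with width 2 − 1 = 1.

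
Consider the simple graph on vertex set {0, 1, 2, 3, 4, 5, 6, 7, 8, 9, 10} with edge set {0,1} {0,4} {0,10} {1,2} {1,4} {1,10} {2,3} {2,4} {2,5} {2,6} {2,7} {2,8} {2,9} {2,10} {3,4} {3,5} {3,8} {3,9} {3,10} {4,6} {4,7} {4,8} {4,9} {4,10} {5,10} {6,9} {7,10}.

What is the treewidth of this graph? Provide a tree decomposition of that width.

Each bag holds 4 vertices, so the decomposition has width 3, which upper-bounds the treewidth. Conversely, {0, 1, 4, 10} is a clique of size 4, and the vertices of any clique must share a bag in every tree decomposition; so some bag has ≥ 4 vertices and tw(G) ≥ 3. Hence tw(G) = 3 exactly.

Treewidth 3.
Bags: B1 = {2, 4, 6, 9}  B2 = {2, 3, 4, 9}  B3 = {2, 3, 4, 8}  B4 = {2, 3, 4, 10}  B5 = {1, 2, 4, 10}  B6 = {2, 3, 5, 10}  B7 = {2, 4, 7, 10}  B8 = {0, 1, 4, 10}
Tree: B1–B2, B2–B3, B3–B4, B4–B5, B4–B6, B4–B7, B5–B8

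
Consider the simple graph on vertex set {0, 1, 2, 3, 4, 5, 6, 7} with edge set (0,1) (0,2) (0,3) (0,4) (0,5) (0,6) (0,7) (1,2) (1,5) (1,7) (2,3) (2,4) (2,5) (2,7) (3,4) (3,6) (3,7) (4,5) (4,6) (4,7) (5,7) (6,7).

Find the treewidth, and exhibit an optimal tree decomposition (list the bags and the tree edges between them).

Treewidth 4.
One such decomposition:
Bags: B1 = {0, 2, 3, 4, 7}  B2 = {0, 2, 4, 5, 7}  B3 = {0, 3, 4, 6, 7}  B4 = {0, 1, 2, 5, 7}
Tree: B1–B2, B1–B3, B2–B4

Each bag holds 5 vertices, so the decomposition has width 4, which upper-bounds the treewidth. For the lower bound, the 5 vertices {0, 1, 2, 5, 7} are pairwise adjacent, and any tree decomposition puts a clique entirely inside one bag — forcing width ≥ 4. Therefore the treewidth is 4.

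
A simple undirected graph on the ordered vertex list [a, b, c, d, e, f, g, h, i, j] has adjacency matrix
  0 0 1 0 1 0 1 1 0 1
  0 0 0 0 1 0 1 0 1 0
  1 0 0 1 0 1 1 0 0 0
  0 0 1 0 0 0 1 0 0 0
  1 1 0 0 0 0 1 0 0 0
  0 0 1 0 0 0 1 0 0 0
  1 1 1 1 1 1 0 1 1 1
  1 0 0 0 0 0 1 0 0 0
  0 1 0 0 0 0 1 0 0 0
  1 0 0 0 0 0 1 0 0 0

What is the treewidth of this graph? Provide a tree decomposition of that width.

Treewidth 2.
Bags: B1 = {a, e, g}  B2 = {a, g, h}  B3 = {a, c, g}  B4 = {a, g, j}  B5 = {c, f, g}  B6 = {c, d, g}  B7 = {b, e, g}  B8 = {b, g, i}
Tree: B1–B2, B1–B3, B1–B4, B3–B5, B3–B6, B1–B7, B7–B8

The largest bag has 3 vertices, giving width 2; this decomposition certifies tw(G) ≤ 2. Conversely, {c, d, g} is a clique of size 3, and the vertices of any clique must share a bag in every tree decomposition; so some bag has ≥ 3 vertices and tw(G) ≥ 2. The upper and lower bounds meet at 2, so that is the treewidth.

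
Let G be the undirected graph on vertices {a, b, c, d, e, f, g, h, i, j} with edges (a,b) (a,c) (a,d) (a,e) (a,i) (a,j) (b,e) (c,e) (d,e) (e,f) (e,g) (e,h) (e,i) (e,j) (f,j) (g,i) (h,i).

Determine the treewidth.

2

A width-2 tree decomposition is:
Bags: B1 = {a, e, i}  B2 = {a, d, e}  B3 = {e, g, i}  B4 = {a, c, e}  B5 = {a, e, j}  B6 = {e, f, j}  B7 = {e, h, i}  B8 = {a, b, e}
Tree: B1–B2, B1–B3, B2–B4, B1–B5, B5–B6, B3–B7, B1–B8
Every bag has size at most 3, so the width is 3 − 1 = 2 and tw(G) ≤ 2. For the lower bound, the 3 vertices {e, g, i} are pairwise adjacent, and any tree decomposition puts a clique entirely inside one bag — forcing width ≥ 2. Combining the bounds, tw(G) = 2.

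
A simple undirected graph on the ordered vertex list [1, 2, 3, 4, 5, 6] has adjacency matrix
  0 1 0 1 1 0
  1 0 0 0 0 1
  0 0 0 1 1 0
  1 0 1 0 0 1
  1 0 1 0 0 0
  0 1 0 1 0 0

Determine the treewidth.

2

A width-2 tree decomposition is:
Bags: B1 = {1, 3, 5}  B2 = {1, 3, 4}  B3 = {1, 2, 4}  B4 = {2, 4, 6}
Tree: B1–B2, B2–B3, B3–B4
Every bag has size at most 3, so the width is 3 − 1 = 2 and tw(G) ≤ 2. Since 5–3–4–1–5 is a cycle in G, G is not acyclic. Forests are exactly the graphs of treewidth ≤ 1, so tw(G) ≥ 2. Combining the bounds, tw(G) = 2.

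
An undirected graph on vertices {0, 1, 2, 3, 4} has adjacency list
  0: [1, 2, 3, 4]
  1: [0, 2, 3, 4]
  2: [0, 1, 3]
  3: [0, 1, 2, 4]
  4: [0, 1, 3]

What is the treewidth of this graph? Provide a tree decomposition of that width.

Treewidth 3.
One such decomposition:
Bags: B1 = {0, 1, 3, 4}  B2 = {0, 1, 2, 3}
Tree: B1–B2

Every bag has size at most 4, so the width is 4 − 1 = 3 and tw(G) ≤ 3. For the lower bound, the 4 vertices {0, 1, 2, 3} are pairwise adjacent, and any tree decomposition puts a clique entirely inside one bag — forcing width ≥ 3. Hence tw(G) = 3 exactly.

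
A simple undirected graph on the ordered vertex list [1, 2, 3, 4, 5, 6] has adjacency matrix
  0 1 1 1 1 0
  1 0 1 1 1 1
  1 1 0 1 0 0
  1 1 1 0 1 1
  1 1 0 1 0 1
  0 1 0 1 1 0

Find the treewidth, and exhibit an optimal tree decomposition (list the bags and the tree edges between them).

Treewidth 3.
Bags: B1 = {1, 2, 3, 4}  B2 = {1, 2, 4, 5}  B3 = {2, 4, 5, 6}
Tree: B1–B2, B2–B3

The largest bag has 4 vertices, giving width 3; this decomposition certifies tw(G) ≤ 3. For the lower bound, the 4 vertices {1, 2, 3, 4} are pairwise adjacent, and any tree decomposition puts a clique entirely inside one bag — forcing width ≥ 3. Combining the bounds, tw(G) = 3.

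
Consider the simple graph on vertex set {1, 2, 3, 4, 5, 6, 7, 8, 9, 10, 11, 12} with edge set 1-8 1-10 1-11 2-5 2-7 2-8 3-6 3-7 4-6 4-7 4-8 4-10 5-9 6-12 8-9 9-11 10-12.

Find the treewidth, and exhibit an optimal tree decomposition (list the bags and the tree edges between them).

Treewidth 3.
One optimal decomposition is:
Bags: B1 = {3, 6, 10, 12}  B2 = {3, 4, 6, 10}  B3 = {3, 4, 7, 10}  B4 = {1, 4, 7, 10}  B5 = {1, 4, 7, 8}  B6 = {1, 2, 7, 8}  B7 = {1, 2, 8, 11}  B8 = {2, 8, 9, 11}  B9 = {2, 5, 9, 11}
Tree: B1–B2, B2–B3, B3–B4, B4–B5, B5–B6, B6–B7, B7–B8, B8–B9

Each bag holds 4 vertices, so the decomposition has width 3, which upper-bounds the treewidth. For the lower bound: the 4 vertex sets {3,6,12}, {10}, {4}, {1,2,7,8} are disjoint, each induces a connected subgraph, and every pair is joined by at least one edge of G. Contracting each set to a single vertex therefore yields K_{4} as a minor, and since treewidth is minor-monotone, tw(G) ≥ tw(K_{4}) = 3. Hence tw(G) = 3 exactly.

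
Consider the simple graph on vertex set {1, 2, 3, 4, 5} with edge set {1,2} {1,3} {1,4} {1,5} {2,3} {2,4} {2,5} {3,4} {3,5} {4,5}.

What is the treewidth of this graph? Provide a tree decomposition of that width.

A single bag containing all 5 vertices is trivially a valid decomposition of width 4. For the lower bound, the 5 vertices {1, 2, 3, 4, 5} are pairwise adjacent, and any tree decomposition puts a clique entirely inside one bag — forcing width ≥ 4. Therefore the treewidth is 4.

Treewidth 4.
One optimal decomposition is:
Bags: B1 = {1, 2, 3, 4, 5}
Tree: (single bag)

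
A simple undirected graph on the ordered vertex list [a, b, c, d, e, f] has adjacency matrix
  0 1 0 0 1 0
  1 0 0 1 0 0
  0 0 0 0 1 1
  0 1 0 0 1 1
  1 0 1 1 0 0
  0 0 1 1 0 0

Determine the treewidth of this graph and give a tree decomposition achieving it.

Treewidth 2.
One optimal decomposition is:
Bags: B1 = {c, e, f}  B2 = {d, e, f}  B3 = {a, d, e}  B4 = {a, b, d}
Tree: B1–B2, B2–B3, B3–B4

Each bag holds 3 vertices, so the decomposition has width 2, which upper-bounds the treewidth. Since c–f–d–e–c is a cycle in G, G is not acyclic. Forests are exactly the graphs of treewidth ≤ 1, so tw(G) ≥ 2. Therefore the treewidth is 2.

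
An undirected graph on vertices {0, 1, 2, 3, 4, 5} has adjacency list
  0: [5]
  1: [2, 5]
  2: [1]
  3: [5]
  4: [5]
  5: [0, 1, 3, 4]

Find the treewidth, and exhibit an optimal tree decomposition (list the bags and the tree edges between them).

Each bag holds 2 vertices, so the decomposition has width 1, which upper-bounds the treewidth. Any graph with an edge has treewidth ≥ 1, and G has the edge 5–1. Hence tw(G) = 1 exactly.

Treewidth 1.
One such decomposition:
Bags: B1 = {1, 5}  B2 = {1, 2}  B3 = {3, 5}  B4 = {4, 5}  B5 = {0, 5}
Tree: B1–B2, B1–B3, B1–B4, B4–B5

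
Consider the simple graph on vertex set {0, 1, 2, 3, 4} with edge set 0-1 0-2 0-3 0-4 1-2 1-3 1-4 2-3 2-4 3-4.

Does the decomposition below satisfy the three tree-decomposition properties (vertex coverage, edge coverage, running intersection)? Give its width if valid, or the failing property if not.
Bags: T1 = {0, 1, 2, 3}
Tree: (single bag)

A tree decomposition must satisfy three properties: every vertex lies in some bag; for every edge, both endpoints lie together in some bag; and for every vertex, the bags containing it form a connected subtree. Here vertex 4 appears in no bag, so the decomposition is invalid.

No — vertex 4 appears in no bag.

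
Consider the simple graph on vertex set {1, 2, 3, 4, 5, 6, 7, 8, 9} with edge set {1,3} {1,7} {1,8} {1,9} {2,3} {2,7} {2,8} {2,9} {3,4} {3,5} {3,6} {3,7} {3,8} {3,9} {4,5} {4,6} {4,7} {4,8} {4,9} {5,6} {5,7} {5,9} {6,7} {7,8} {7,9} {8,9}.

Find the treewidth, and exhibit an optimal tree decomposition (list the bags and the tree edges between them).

Treewidth 4.
One such decomposition:
Bags: B1 = {3, 4, 7, 8, 9}  B2 = {3, 4, 5, 7, 9}  B3 = {3, 4, 5, 6, 7}  B4 = {1, 3, 7, 8, 9}  B5 = {2, 3, 7, 8, 9}
Tree: B1–B2, B2–B3, B1–B4, B1–B5

Every bag has size at most 5, so the width is 5 − 1 = 4 and tw(G) ≤ 4. On the other hand G contains the 5-clique {1, 3, 7, 8, 9}. A clique must lie in a single bag of any decomposition, so no decomposition can have width below 4. Hence tw(G) = 4 exactly.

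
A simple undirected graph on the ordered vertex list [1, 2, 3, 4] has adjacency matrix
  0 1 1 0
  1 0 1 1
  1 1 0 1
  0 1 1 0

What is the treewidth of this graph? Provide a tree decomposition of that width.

Every bag has size at most 3, so the width is 3 − 1 = 2 and tw(G) ≤ 2. For the lower bound, the 3 vertices {1, 2, 3} are pairwise adjacent, and any tree decomposition puts a clique entirely inside one bag — forcing width ≥ 2. Therefore the treewidth is 2.

Treewidth 2.
One such decomposition:
Bags: B1 = {2, 3, 4}  B2 = {1, 2, 3}
Tree: B1–B2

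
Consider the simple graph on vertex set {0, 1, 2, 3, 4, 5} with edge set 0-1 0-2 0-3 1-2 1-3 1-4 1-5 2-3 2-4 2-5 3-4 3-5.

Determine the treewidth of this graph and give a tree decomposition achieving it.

Treewidth 3.
One optimal decomposition is:
Bags: B1 = {1, 2, 3, 5}  B2 = {1, 2, 3, 4}  B3 = {0, 1, 2, 3}
Tree: B1–B2, B2–B3

Each bag holds 4 vertices, so the decomposition has width 3, which upper-bounds the treewidth. On the other hand G contains the 4-clique {0, 1, 2, 3}. A clique must lie in a single bag of any decomposition, so no decomposition can have width below 3. The upper and lower bounds meet at 3, so that is the treewidth.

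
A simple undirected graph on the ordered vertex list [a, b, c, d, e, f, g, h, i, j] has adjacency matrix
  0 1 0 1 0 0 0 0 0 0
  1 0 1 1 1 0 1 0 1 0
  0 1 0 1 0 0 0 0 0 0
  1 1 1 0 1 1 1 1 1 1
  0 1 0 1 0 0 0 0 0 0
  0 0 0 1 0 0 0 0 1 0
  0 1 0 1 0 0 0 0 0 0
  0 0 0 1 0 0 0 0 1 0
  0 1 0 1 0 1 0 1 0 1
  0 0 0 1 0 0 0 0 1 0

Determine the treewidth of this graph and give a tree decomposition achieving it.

Treewidth 2.
One such decomposition:
Bags: B1 = {d, h, i}  B2 = {b, d, i}  B3 = {b, c, d}  B4 = {d, i, j}  B5 = {a, b, d}  B6 = {b, d, g}  B7 = {d, f, i}  B8 = {b, d, e}
Tree: B1–B2, B2–B3, B2–B4, B3–B5, B3–B6, B1–B7, B6–B8

The largest bag has 3 vertices, giving width 2; this decomposition certifies tw(G) ≤ 2. For the lower bound, the 3 vertices {d, i, j} are pairwise adjacent, and any tree decomposition puts a clique entirely inside one bag — forcing width ≥ 2. Hence tw(G) = 2 exactly.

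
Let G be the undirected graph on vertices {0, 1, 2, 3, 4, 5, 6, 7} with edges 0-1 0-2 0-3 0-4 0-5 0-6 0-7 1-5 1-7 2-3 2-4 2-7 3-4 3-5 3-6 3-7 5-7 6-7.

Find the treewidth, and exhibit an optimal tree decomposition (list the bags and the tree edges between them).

The largest bag has 4 vertices, giving width 3; this decomposition certifies tw(G) ≤ 3. Conversely, {0, 1, 5, 7} is a clique of size 4, and the vertices of any clique must share a bag in every tree decomposition; so some bag has ≥ 4 vertices and tw(G) ≥ 3. Combining the bounds, tw(G) = 3.

Treewidth 3.
One such decomposition:
Bags: B1 = {0, 3, 5, 7}  B2 = {0, 2, 3, 7}  B3 = {0, 1, 5, 7}  B4 = {0, 3, 6, 7}  B5 = {0, 2, 3, 4}
Tree: B1–B2, B1–B3, B2–B4, B2–B5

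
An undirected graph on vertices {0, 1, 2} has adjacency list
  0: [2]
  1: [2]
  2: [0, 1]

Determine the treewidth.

A width-1 tree decomposition is:
Bags: B1 = {0, 2}  B2 = {1, 2}
Tree: B1–B2
Each bag holds 2 vertices, so the decomposition has width 1, which upper-bounds the treewidth. G has an edge, so its treewidth is at least 1. Combining the bounds, tw(G) = 1.

1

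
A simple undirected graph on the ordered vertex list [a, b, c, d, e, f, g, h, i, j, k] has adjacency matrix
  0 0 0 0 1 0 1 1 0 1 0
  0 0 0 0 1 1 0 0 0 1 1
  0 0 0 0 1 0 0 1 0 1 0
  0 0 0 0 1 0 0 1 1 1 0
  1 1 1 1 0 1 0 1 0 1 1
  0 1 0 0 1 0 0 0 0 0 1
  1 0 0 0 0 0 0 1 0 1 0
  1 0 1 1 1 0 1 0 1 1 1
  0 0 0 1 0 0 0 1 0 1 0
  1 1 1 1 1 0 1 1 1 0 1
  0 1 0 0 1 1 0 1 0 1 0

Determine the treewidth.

3

A width-3 tree decomposition is:
Bags: B1 = {e, h, j, k}  B2 = {d, e, h, j}  B3 = {a, e, h, j}  B4 = {d, h, i, j}  B5 = {a, g, h, j}  B6 = {c, e, h, j}  B7 = {b, e, j, k}  B8 = {b, e, f, k}
Tree: B1–B2, B2–B3, B2–B4, B3–B5, B2–B6, B1–B7, B7–B8
Every bag has size at most 4, so the width is 4 − 1 = 3 and tw(G) ≤ 3. Conversely, {a, g, h, j} is a clique of size 4, and the vertices of any clique must share a bag in every tree decomposition; so some bag has ≥ 4 vertices and tw(G) ≥ 3. Therefore the treewidth is 3.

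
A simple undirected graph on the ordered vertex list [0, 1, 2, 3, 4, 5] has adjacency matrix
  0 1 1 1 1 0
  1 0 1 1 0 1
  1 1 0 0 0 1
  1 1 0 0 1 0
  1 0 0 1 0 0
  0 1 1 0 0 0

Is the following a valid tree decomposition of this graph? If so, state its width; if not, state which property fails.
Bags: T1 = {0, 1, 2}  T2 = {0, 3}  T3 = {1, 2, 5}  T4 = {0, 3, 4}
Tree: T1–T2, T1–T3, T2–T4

No — edge (1,3) lies in no bag.

A tree decomposition must satisfy three properties: every vertex lies in some bag; for every edge, both endpoints lie together in some bag; and for every vertex, the bags containing it form a connected subtree. Here edge (1,3) lies in no bag, so the decomposition is invalid.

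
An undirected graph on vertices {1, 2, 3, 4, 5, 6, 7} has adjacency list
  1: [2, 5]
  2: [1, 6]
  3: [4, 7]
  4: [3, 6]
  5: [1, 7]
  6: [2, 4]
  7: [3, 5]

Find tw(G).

2

A width-2 tree decomposition is:
Bags: B1 = {2, 4, 6}  B2 = {2, 3, 4}  B3 = {2, 3, 7}  B4 = {2, 5, 7}  B5 = {1, 2, 5}
Tree: B1–B2, B2–B3, B3–B4, B4–B5
Each bag holds 3 vertices, so the decomposition has width 2, which upper-bounds the treewidth. For the lower bound, G contains the cycle 2–6–4–3–7–5–1–2, so G is not a forest; only forests have treewidth ≤ 1, hence tw(G) ≥ 2. Combining the bounds, tw(G) = 2.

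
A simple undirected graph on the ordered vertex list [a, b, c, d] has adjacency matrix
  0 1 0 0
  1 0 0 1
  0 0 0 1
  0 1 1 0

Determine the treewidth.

A width-1 tree decomposition is:
Bags: B1 = {c, d}  B2 = {b, d}  B3 = {a, b}
Tree: B1–B2, B2–B3
Every bag has size at most 2, so the width is 2 − 1 = 1 and tw(G) ≤ 1. Any graph with an edge has treewidth ≥ 1, and G has the edge c–d. Hence tw(G) = 1 exactly.

1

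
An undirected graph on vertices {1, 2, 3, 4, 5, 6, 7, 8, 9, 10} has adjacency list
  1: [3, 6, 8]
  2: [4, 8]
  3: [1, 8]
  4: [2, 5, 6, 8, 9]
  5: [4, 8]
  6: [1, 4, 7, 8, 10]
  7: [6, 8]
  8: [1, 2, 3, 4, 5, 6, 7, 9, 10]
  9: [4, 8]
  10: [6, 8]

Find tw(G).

2

A width-2 tree decomposition is:
Bags: B1 = {4, 6, 8}  B2 = {1, 6, 8}  B3 = {1, 3, 8}  B4 = {4, 5, 8}  B5 = {4, 8, 9}  B6 = {2, 4, 8}  B7 = {6, 8, 10}  B8 = {6, 7, 8}
Tree: B1–B2, B2–B3, B1–B4, B4–B5, B4–B6, B2–B7, B1–B8
Every bag has size at most 3, so the width is 3 − 1 = 2 and tw(G) ≤ 2. Conversely, {1, 3, 8} is a clique of size 3, and the vertices of any clique must share a bag in every tree decomposition; so some bag has ≥ 3 vertices and tw(G) ≥ 2. Hence tw(G) = 2 exactly.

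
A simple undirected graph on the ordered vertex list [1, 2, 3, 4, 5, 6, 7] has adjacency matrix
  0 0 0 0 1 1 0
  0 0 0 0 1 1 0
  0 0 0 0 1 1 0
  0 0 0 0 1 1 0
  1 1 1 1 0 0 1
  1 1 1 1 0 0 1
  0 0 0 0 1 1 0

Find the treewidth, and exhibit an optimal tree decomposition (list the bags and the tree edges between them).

Every bag has size at most 3, so the width is 3 − 1 = 2 and tw(G) ≤ 2. The edges 6–4–5–1–6 form a cycle, so G is not a tree and its treewidth is at least 2. The upper and lower bounds meet at 2, so that is the treewidth.

Treewidth 2.
One optimal decomposition is:
Bags: B1 = {4, 5, 6}  B2 = {1, 5, 6}  B3 = {2, 5, 6}  B4 = {5, 6, 7}  B5 = {3, 5, 6}
Tree: B1–B2, B2–B3, B3–B4, B4–B5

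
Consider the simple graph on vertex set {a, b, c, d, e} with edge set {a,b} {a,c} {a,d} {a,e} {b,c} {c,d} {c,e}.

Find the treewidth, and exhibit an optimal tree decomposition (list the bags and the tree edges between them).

Treewidth 2.
Bags: B1 = {a, c, d}  B2 = {a, b, c}  B3 = {a, c, e}
Tree: B1–B2, B1–B3

The largest bag has 3 vertices, giving width 2; this decomposition certifies tw(G) ≤ 2. On the other hand G contains the 3-clique {a, c, d}. A clique must lie in a single bag of any decomposition, so no decomposition can have width below 2. The upper and lower bounds meet at 2, so that is the treewidth.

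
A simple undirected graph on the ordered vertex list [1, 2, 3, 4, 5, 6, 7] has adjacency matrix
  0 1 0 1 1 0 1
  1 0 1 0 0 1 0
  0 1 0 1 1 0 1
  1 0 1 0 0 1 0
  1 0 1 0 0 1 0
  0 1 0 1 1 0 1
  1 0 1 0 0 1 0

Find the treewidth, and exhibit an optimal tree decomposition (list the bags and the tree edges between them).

The largest bag has 4 vertices, giving width 3; this decomposition certifies tw(G) ≤ 3. For the lower bound: the 4 vertex sets {3,5}, {1,7}, {6}, {2} are disjoint, each induces a connected subgraph, and every pair is joined by at least one edge of G. Contracting each set to a single vertex therefore yields K_{4} as a minor, and since treewidth is minor-monotone, tw(G) ≥ tw(K_{4}) = 3. Therefore the treewidth is 3.

Treewidth 3.
Bags: B1 = {1, 3, 5, 6}  B2 = {1, 3, 6, 7}  B3 = {1, 2, 3, 6}  B4 = {1, 3, 4, 6}
Tree: B1–B2, B2–B3, B3–B4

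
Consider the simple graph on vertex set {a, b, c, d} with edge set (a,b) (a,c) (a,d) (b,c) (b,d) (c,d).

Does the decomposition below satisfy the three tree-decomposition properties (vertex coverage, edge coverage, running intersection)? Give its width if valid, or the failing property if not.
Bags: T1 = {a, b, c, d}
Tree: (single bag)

Yes; width 3.

Vertex coverage: the bags together contain {a, b, c, d}, the full vertex set. Edge coverage: each edge of G has both endpoints in at least one bag. Running intersection: for every vertex, the bags containing it form a connected subtree. All three properties hold, so this is a valid tree decomposition of width max|bag| − 1 = 3, and hence tw(G) ≤ 3.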